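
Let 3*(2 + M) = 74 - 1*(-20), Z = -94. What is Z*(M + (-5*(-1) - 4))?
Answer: -8554/3 ≈ -2851.3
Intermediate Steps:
M = 88/3 (M = -2 + (74 - 1*(-20))/3 = -2 + (74 + 20)/3 = -2 + (⅓)*94 = -2 + 94/3 = 88/3 ≈ 29.333)
Z*(M + (-5*(-1) - 4)) = -94*(88/3 + (-5*(-1) - 4)) = -94*(88/3 + (5 - 4)) = -94*(88/3 + 1) = -94*91/3 = -8554/3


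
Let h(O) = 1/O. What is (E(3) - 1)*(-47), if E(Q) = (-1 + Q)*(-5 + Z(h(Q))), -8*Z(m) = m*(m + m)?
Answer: 9353/18 ≈ 519.61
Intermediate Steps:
h(O) = 1/O
Z(m) = -m**2/4 (Z(m) = -m*(m + m)/8 = -m*2*m/8 = -m**2/4)
E(Q) = (-1 + Q)*(-5 - 1/(4*Q**2))
(E(3) - 1)*(-47) = ((1/4)*(1 - 1*3 + 20*3**2*(1 - 1*3))/3**2 - 1)*(-47) = ((1/4)*(1/9)*(1 - 3 + 20*9*(1 - 3)) - 1)*(-47) = ((1/4)*(1/9)*(1 - 3 + 20*9*(-2)) - 1)*(-47) = ((1/4)*(1/9)*(1 - 3 - 360) - 1)*(-47) = ((1/4)*(1/9)*(-362) - 1)*(-47) = (-181/18 - 1)*(-47) = -199/18*(-47) = 9353/18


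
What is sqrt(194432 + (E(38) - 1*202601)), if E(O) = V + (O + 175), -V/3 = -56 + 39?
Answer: I*sqrt(7905) ≈ 88.91*I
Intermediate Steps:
V = 51 (V = -3*(-56 + 39) = -3*(-17) = 51)
E(O) = 226 + O (E(O) = 51 + (O + 175) = 51 + (175 + O) = 226 + O)
sqrt(194432 + (E(38) - 1*202601)) = sqrt(194432 + ((226 + 38) - 1*202601)) = sqrt(194432 + (264 - 202601)) = sqrt(194432 - 202337) = sqrt(-7905) = I*sqrt(7905)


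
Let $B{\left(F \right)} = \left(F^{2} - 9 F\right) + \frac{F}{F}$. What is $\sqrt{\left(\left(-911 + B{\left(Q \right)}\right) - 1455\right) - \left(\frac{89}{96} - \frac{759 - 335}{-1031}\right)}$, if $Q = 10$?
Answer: $\frac{i \sqrt{1442704753398}}{24744} \approx 48.542 i$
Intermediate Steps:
$B{\left(F \right)} = 1 + F^{2} - 9 F$ ($B{\left(F \right)} = \left(F^{2} - 9 F\right) + 1 = 1 + F^{2} - 9 F$)
$\sqrt{\left(\left(-911 + B{\left(Q \right)}\right) - 1455\right) - \left(\frac{89}{96} - \frac{759 - 335}{-1031}\right)} = \sqrt{\left(\left(-911 + \left(1 + 10^{2} - 90\right)\right) - 1455\right) - \left(\frac{89}{96} - \frac{759 - 335}{-1031}\right)} = \sqrt{\left(\left(-911 + \left(1 + 100 - 90\right)\right) - 1455\right) - \left(\frac{89}{96} - \left(759 - 335\right) \left(- \frac{1}{1031}\right)\right)} = \sqrt{\left(\left(-911 + 11\right) - 1455\right) + \left(- \frac{89}{96} + 424 \left(- \frac{1}{1031}\right)\right)} = \sqrt{\left(-900 - 1455\right) - \frac{132463}{98976}} = \sqrt{-2355 - \frac{132463}{98976}} = \sqrt{- \frac{233220943}{98976}} = \frac{i \sqrt{1442704753398}}{24744}$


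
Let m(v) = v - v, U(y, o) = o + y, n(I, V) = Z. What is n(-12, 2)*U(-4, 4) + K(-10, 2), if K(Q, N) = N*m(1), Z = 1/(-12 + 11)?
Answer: 0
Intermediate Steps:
Z = -1 (Z = 1/(-1) = -1)
n(I, V) = -1
m(v) = 0
K(Q, N) = 0 (K(Q, N) = N*0 = 0)
n(-12, 2)*U(-4, 4) + K(-10, 2) = -(4 - 4) + 0 = -1*0 + 0 = 0 + 0 = 0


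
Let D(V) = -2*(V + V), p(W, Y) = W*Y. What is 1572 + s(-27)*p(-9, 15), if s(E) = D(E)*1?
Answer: -13008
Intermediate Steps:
D(V) = -4*V
s(E) = -4*E (s(E) = -4*E*1 = -4*E)
1572 + s(-27)*p(-9, 15) = 1572 + (-4*(-27))*(-9*15) = 1572 + 108*(-135) = 1572 - 14580 = -13008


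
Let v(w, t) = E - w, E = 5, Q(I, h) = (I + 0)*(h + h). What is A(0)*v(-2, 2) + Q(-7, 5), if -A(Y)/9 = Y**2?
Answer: -70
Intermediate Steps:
Q(I, h) = 2*I*h (Q(I, h) = I*(2*h) = 2*I*h)
A(Y) = -9*Y**2
v(w, t) = 5 - w
A(0)*v(-2, 2) + Q(-7, 5) = (-9*0**2)*(5 - 1*(-2)) + 2*(-7)*5 = (-9*0)*(5 + 2) - 70 = 0*7 - 70 = 0 - 70 = -70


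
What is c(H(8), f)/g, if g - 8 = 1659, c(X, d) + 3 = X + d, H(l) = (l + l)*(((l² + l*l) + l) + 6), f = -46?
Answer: 2223/1667 ≈ 1.3335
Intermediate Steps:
H(l) = 2*l*(6 + l + 2*l²) (H(l) = (2*l)*(((l² + l²) + l) + 6) = (2*l)*((2*l² + l) + 6) = (2*l)*((l + 2*l²) + 6) = (2*l)*(6 + l + 2*l²) = 2*l*(6 + l + 2*l²))
c(X, d) = -3 + X + d (c(X, d) = -3 + (X + d) = -3 + X + d)
g = 1667 (g = 8 + 1659 = 1667)
c(H(8), f)/g = (-3 + 2*8*(6 + 8 + 2*8²) - 46)/1667 = (-3 + 2*8*(6 + 8 + 2*64) - 46)*(1/1667) = (-3 + 2*8*(6 + 8 + 128) - 46)*(1/1667) = (-3 + 2*8*142 - 46)*(1/1667) = (-3 + 2272 - 46)*(1/1667) = 2223*(1/1667) = 2223/1667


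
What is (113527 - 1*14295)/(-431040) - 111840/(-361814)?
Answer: 192249793/2436817290 ≈ 0.078894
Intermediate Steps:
(113527 - 1*14295)/(-431040) - 111840/(-361814) = (113527 - 14295)*(-1/431040) - 111840*(-1/361814) = 99232*(-1/431040) + 55920/180907 = -3101/13470 + 55920/180907 = 192249793/2436817290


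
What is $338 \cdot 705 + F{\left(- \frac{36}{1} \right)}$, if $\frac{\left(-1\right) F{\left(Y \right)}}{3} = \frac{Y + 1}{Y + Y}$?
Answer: $\frac{5718925}{24} \approx 2.3829 \cdot 10^{5}$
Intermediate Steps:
$F{\left(Y \right)} = - \frac{3 \left(1 + Y\right)}{2 Y}$ ($F{\left(Y \right)} = - 3 \frac{Y + 1}{Y + Y} = - 3 \frac{1 + Y}{2 Y} = - \frac{3 \left(1 + Y\right)}{2 Y}$)
$338 \cdot 705 + F{\left(- \frac{36}{1} \right)} = 338 \cdot 705 + \frac{3 \left(-1 - - \frac{36}{1}\right)}{2 \left(- \frac{36}{1}\right)} = 238290 + \frac{3 \left(-1 - \left(-36\right) 1\right)}{2 \left(\left(-36\right) 1\right)} = 238290 + \frac{3 \left(-1 - -36\right)}{2 \left(-36\right)} = 238290 + \frac{3}{2} \left(- \frac{1}{36}\right) \left(-1 + 36\right) = 238290 + \frac{3}{2} \left(- \frac{1}{36}\right) 35 = 238290 - \frac{35}{24} = \frac{5718925}{24}$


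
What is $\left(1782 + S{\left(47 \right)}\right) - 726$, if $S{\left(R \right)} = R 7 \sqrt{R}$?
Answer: $1056 + 329 \sqrt{47} \approx 3311.5$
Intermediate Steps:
$S{\left(R \right)} = 7 R^{\frac{3}{2}}$
$\left(1782 + S{\left(47 \right)}\right) - 726 = \left(1782 + 7 \cdot 47^{\frac{3}{2}}\right) - 726 = \left(1782 + 7 \cdot 47 \sqrt{47}\right) - 726 = \left(1782 + 329 \sqrt{47}\right) - 726 = 1056 + 329 \sqrt{47}$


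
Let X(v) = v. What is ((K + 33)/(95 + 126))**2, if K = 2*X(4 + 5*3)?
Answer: 5041/48841 ≈ 0.10321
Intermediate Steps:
K = 38 (K = 2*(4 + 5*3) = 2*(4 + 15) = 2*19 = 38)
((K + 33)/(95 + 126))**2 = ((38 + 33)/(95 + 126))**2 = (71/221)**2 = 5041/48841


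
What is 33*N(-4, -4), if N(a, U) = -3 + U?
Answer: -231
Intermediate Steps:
33*N(-4, -4) = 33*(-3 - 4) = 33*(-7) = -231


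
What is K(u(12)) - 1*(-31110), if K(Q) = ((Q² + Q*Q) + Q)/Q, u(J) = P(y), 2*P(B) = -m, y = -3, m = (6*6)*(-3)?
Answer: 31219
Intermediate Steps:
m = -108 (m = 36*(-3) = -108)
P(B) = 54 (P(B) = (-1*(-108))/2 = (½)*108 = 54)
u(J) = 54
K(Q) = (Q + 2*Q²)/Q (K(Q) = ((Q² + Q²) + Q)/Q = (2*Q² + Q)/Q = (Q + 2*Q²)/Q)
K(u(12)) - 1*(-31110) = (1 + 2*54) - 1*(-31110) = (1 + 108) + 31110 = 109 + 31110 = 31219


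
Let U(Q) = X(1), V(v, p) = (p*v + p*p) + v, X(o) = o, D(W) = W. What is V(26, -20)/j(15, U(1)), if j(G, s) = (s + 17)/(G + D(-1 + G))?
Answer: -1363/9 ≈ -151.44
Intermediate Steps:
V(v, p) = v + p² + p*v (V(v, p) = (p*v + p²) + v = (p² + p*v) + v = v + p² + p*v)
U(Q) = 1
j(G, s) = (17 + s)/(-1 + 2*G) (j(G, s) = (s + 17)/(G + (-1 + G)) = (17 + s)/(-1 + 2*G))
V(26, -20)/j(15, U(1)) = (26 + (-20)² - 20*26)/(((17 + 1)/(-1 + 2*15))) = (26 + 400 - 520)/((18/(-1 + 30))) = -94/(18/29) = -94/((1/29)*18) = -94/18/29 = -94*29/18 = -1363/9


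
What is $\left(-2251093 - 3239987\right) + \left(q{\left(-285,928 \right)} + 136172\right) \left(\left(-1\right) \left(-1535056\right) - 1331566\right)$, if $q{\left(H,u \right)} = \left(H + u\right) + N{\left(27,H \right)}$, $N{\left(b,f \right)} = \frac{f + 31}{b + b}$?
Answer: $\frac{83502108340}{3} \approx 2.7834 \cdot 10^{10}$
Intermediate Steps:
$N{\left(b,f \right)} = \frac{31 + f}{2 b}$
$q{\left(H,u \right)} = \frac{31}{54} + u + \frac{55 H}{54}$ ($q{\left(H,u \right)} = \left(H + u\right) + \frac{31 + H}{2 \cdot 27} = \left(H + u\right) + \frac{1}{2} \cdot \frac{1}{27} \left(31 + H\right) = \left(H + u\right) + \left(\frac{31}{54} + \frac{H}{54}\right) = \frac{31}{54} + u + \frac{55 H}{54}$)
$\left(-2251093 - 3239987\right) + \left(q{\left(-285,928 \right)} + 136172\right) \left(\left(-1\right) \left(-1535056\right) - 1331566\right) = \left(-2251093 - 3239987\right) + \left(\left(\frac{31}{54} + 928 + \frac{55}{54} \left(-285\right)\right) + 136172\right) \left(\left(-1\right) \left(-1535056\right) - 1331566\right) = -5491080 + \left(\left(\frac{31}{54} + 928 - \frac{5225}{18}\right) + 136172\right) \left(1535056 - 1331566\right) = -5491080 + \left(\frac{17234}{27} + 136172\right) 203490 = -5491080 + \frac{3693878}{27} \cdot 203490 = -5491080 + \frac{83518581580}{3} = \frac{83502108340}{3}$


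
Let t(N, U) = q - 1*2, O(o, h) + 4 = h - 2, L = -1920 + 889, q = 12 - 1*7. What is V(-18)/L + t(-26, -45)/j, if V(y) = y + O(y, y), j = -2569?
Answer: 104805/2648639 ≈ 0.039569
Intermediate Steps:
q = 5 (q = 12 - 7 = 5)
L = -1031
O(o, h) = -6 + h (O(o, h) = -4 + (h - 2) = -4 + (-2 + h) = -6 + h)
t(N, U) = 3 (t(N, U) = 5 - 1*2 = 5 - 2 = 3)
V(y) = -6 + 2*y (V(y) = y + (-6 + y) = -6 + 2*y)
V(-18)/L + t(-26, -45)/j = (-6 + 2*(-18))/(-1031) + 3/(-2569) = (-6 - 36)*(-1/1031) + 3*(-1/2569) = -42*(-1/1031) - 3/2569 = 42/1031 - 3/2569 = 104805/2648639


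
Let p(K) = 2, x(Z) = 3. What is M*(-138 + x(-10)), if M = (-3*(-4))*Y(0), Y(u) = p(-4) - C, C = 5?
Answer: 4860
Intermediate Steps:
Y(u) = -3 (Y(u) = 2 - 1*5 = 2 - 5 = -3)
M = -36 (M = -3*(-4)*(-3) = 12*(-3) = -36)
M*(-138 + x(-10)) = -36*(-138 + 3) = -36*(-135) = 4860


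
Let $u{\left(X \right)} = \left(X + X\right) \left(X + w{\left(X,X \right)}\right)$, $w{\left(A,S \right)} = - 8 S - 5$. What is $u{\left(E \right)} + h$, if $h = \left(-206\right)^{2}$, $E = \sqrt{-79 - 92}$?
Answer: $44830 - 30 i \sqrt{19} \approx 44830.0 - 130.77 i$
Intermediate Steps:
$w{\left(A,S \right)} = -5 - 8 S$
$E = 3 i \sqrt{19}$ ($E = \sqrt{-171} = 3 i \sqrt{19} \approx 13.077 i$)
$u{\left(X \right)} = 2 X \left(-5 - 7 X\right)$ ($u{\left(X \right)} = \left(X + X\right) \left(X - \left(5 + 8 X\right)\right) = 2 X \left(-5 - 7 X\right)$)
$h = 42436$
$u{\left(E \right)} + h = - 2 \cdot 3 i \sqrt{19} \left(5 + 7 \cdot 3 i \sqrt{19}\right) + 42436 = - 2 \cdot 3 i \sqrt{19} \left(5 + 21 i \sqrt{19}\right) + 42436 = - 6 i \sqrt{19} \left(5 + 21 i \sqrt{19}\right) + 42436 = 42436 - 6 i \sqrt{19} \left(5 + 21 i \sqrt{19}\right)$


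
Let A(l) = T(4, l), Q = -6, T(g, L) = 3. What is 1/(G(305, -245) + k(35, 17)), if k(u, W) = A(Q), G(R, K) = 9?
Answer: 1/12 ≈ 0.083333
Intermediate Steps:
A(l) = 3
k(u, W) = 3
1/(G(305, -245) + k(35, 17)) = 1/(9 + 3) = 1/12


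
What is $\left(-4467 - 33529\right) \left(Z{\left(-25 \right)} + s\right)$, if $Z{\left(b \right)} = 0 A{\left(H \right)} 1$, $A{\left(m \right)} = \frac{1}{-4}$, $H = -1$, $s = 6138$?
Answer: $-233219448$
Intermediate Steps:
$A{\left(m \right)} = - \frac{1}{4}$
$Z{\left(b \right)} = 0$ ($Z{\left(b \right)} = 0 \left(- \frac{1}{4}\right) 1 = 0 \cdot 1 = 0$)
$\left(-4467 - 33529\right) \left(Z{\left(-25 \right)} + s\right) = \left(-4467 - 33529\right) \left(0 + 6138\right) = \left(-37996\right) 6138 = -233219448$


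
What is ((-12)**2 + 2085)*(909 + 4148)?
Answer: 11272053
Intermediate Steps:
((-12)**2 + 2085)*(909 + 4148) = (144 + 2085)*5057 = 2229*5057 = 11272053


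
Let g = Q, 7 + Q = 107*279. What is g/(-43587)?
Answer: -29846/43587 ≈ -0.68475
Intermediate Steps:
Q = 29846 (Q = -7 + 107*279 = -7 + 29853 = 29846)
g = 29846
g/(-43587) = 29846/(-43587) = 29846*(-1/43587) = -29846/43587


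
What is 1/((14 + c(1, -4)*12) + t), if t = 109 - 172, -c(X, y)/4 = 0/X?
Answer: -1/49 ≈ -0.020408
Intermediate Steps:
c(X, y) = 0 (c(X, y) = -0/X = -4*0 = 0)
t = -63
1/((14 + c(1, -4)*12) + t) = 1/((14 + 0*12) - 63) = 1/((14 + 0) - 63) = 1/(14 - 63) = 1/(-49) = -1/49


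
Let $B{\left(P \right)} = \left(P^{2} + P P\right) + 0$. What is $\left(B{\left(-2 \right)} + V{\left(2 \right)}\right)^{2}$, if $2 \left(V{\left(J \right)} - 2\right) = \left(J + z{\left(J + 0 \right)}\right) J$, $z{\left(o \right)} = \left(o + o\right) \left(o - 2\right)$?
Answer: $144$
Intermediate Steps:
$z{\left(o \right)} = 2 o \left(-2 + o\right)$
$V{\left(J \right)} = 2 + \frac{J \left(J + 2 J \left(-2 + J\right)\right)}{2}$ ($V{\left(J \right)} = 2 + \frac{\left(J + 2 \left(J + 0\right) \left(-2 + \left(J + 0\right)\right)\right) J}{2} = 2 + \frac{\left(J + 2 J \left(-2 + J\right)\right) J}{2} = 2 + \frac{J \left(J + 2 J \left(-2 + J\right)\right)}{2}$)
$B{\left(P \right)} = 2 P^{2}$ ($B{\left(P \right)} = \left(P^{2} + P^{2}\right) + 0 = 2 P^{2} + 0 = 2 P^{2}$)
$\left(B{\left(-2 \right)} + V{\left(2 \right)}\right)^{2} = \left(2 \left(-2\right)^{2} + \left(2 + 2^{3} - \frac{3 \cdot 2^{2}}{2}\right)\right)^{2} = \left(2 \cdot 4 + \left(2 + 8 - 6\right)\right)^{2} = \left(8 + \left(2 + 8 - 6\right)\right)^{2} = \left(8 + 4\right)^{2} = 12^{2} = 144$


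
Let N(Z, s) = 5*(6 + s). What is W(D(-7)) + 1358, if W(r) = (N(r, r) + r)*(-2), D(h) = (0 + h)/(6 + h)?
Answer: 1214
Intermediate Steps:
N(Z, s) = 30 + 5*s
D(h) = h/(6 + h)
W(r) = -60 - 12*r (W(r) = ((30 + 5*r) + r)*(-2) = (30 + 6*r)*(-2) = -60 - 12*r)
W(D(-7)) + 1358 = (-60 - (-84)/(6 - 7)) + 1358 = (-60 - (-84)/(-1)) + 1358 = (-60 - (-84)*(-1)) + 1358 = (-60 - 12*7) + 1358 = (-60 - 84) + 1358 = -144 + 1358 = 1214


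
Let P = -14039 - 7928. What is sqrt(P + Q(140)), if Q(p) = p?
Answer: I*sqrt(21827) ≈ 147.74*I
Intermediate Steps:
P = -21967
sqrt(P + Q(140)) = sqrt(-21967 + 140) = sqrt(-21827) = I*sqrt(21827)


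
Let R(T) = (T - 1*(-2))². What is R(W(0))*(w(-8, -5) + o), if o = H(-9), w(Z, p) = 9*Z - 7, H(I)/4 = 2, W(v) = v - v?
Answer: -284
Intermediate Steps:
W(v) = 0
H(I) = 8 (H(I) = 4*2 = 8)
w(Z, p) = -7 + 9*Z
R(T) = (2 + T)² (R(T) = (T + 2)² = (2 + T)²)
o = 8
R(W(0))*(w(-8, -5) + o) = (2 + 0)²*((-7 + 9*(-8)) + 8) = 2²*((-7 - 72) + 8) = 4*(-79 + 8) = 4*(-71) = -284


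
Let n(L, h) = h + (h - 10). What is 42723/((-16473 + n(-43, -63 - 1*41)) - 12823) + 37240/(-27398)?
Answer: -2844143/1013314 ≈ -2.8068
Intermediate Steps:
n(L, h) = -10 + 2*h (n(L, h) = h + (-10 + h) = -10 + 2*h)
42723/((-16473 + n(-43, -63 - 1*41)) - 12823) + 37240/(-27398) = 42723/((-16473 + (-10 + 2*(-63 - 1*41))) - 12823) + 37240/(-27398) = 42723/((-16473 + (-10 + 2*(-63 - 41))) - 12823) + 37240*(-1/27398) = 42723/((-16473 + (-10 + 2*(-104))) - 12823) - 140/103 = 42723/((-16473 + (-10 - 208)) - 12823) - 140/103 = 42723/((-16473 - 218) - 12823) - 140/103 = 42723/(-16691 - 12823) - 140/103 = 42723/(-29514) - 140/103 = 42723*(-1/29514) - 140/103 = -14241/9838 - 140/103 = -2844143/1013314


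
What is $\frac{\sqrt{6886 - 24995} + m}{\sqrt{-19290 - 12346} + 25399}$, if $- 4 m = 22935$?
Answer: $- \frac{52956915}{234596668} + \frac{2 \sqrt{143224081}}{645140837} + \frac{2085 i \sqrt{7909}}{117298334} + \frac{2309 i \sqrt{18109}}{58649167} \approx -0.2257 + 0.0068788 i$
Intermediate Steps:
$m = - \frac{22935}{4}$ ($m = \left(- \frac{1}{4}\right) 22935 = - \frac{22935}{4} \approx -5733.8$)
$\frac{\sqrt{6886 - 24995} + m}{\sqrt{-19290 - 12346} + 25399} = \frac{\sqrt{6886 - 24995} - \frac{22935}{4}}{\sqrt{-19290 - 12346} + 25399} = \frac{\sqrt{-18109} - \frac{22935}{4}}{\sqrt{-31636} + 25399} = \frac{i \sqrt{18109} - \frac{22935}{4}}{2 i \sqrt{7909} + 25399} = \frac{- \frac{22935}{4} + i \sqrt{18109}}{25399 + 2 i \sqrt{7909}}$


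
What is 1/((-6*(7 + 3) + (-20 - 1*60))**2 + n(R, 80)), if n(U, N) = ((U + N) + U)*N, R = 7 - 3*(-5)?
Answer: 1/29520 ≈ 3.3875e-5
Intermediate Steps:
R = 22 (R = 7 + 15 = 22)
n(U, N) = N*(N + 2*U) (n(U, N) = ((N + U) + U)*N = (N + 2*U)*N = N*(N + 2*U))
1/((-6*(7 + 3) + (-20 - 1*60))**2 + n(R, 80)) = 1/((-6*(7 + 3) + (-20 - 1*60))**2 + 80*(80 + 2*22)) = 1/((-6*10 + (-20 - 60))**2 + 80*(80 + 44)) = 1/((-60 - 80)**2 + 80*124) = 1/((-140)**2 + 9920) = 1/(19600 + 9920) = 1/29520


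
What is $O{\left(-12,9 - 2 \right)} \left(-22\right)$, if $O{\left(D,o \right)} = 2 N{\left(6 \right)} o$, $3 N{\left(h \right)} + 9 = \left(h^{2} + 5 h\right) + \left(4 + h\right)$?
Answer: $- \frac{20636}{3} \approx -6878.7$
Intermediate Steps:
$N{\left(h \right)} = - \frac{5}{3} + 2 h + \frac{h^{2}}{3}$ ($N{\left(h \right)} = -3 + \frac{\left(h^{2} + 5 h\right) + \left(4 + h\right)}{3} = -3 + \frac{4 + h^{2} + 6 h}{3} = -3 + \left(\frac{4}{3} + 2 h + \frac{h^{2}}{3}\right) = - \frac{5}{3} + 2 h + \frac{h^{2}}{3}$)
$O{\left(D,o \right)} = \frac{134 o}{3}$ ($O{\left(D,o \right)} = 2 \left(- \frac{5}{3} + 2 \cdot 6 + \frac{6^{2}}{3}\right) o = 2 \left(- \frac{5}{3} + 12 + \frac{1}{3} \cdot 36\right) o = 2 \left(- \frac{5}{3} + 12 + 12\right) o = 2 \cdot \frac{67}{3} o = \frac{134 o}{3}$)
$O{\left(-12,9 - 2 \right)} \left(-22\right) = \frac{134 \left(9 - 2\right)}{3} \left(-22\right) = \frac{134}{3} \cdot 7 \left(-22\right) = \frac{938}{3} \left(-22\right) = - \frac{20636}{3}$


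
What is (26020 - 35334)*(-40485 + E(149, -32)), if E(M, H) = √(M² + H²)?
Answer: 377077290 - 46570*√929 ≈ 3.7566e+8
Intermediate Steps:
E(M, H) = √(H² + M²)
(26020 - 35334)*(-40485 + E(149, -32)) = (26020 - 35334)*(-40485 + √((-32)² + 149²)) = -9314*(-40485 + √(1024 + 22201)) = -9314*(-40485 + √23225) = -9314*(-40485 + 5*√929) = 377077290 - 46570*√929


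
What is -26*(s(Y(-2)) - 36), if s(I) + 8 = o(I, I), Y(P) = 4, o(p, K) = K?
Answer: 1040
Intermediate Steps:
s(I) = -8 + I
-26*(s(Y(-2)) - 36) = -26*((-8 + 4) - 36) = -26*(-4 - 36) = -26*(-40) = 1040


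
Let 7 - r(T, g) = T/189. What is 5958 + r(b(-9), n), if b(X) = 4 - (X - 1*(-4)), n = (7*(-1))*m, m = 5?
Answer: 125264/21 ≈ 5965.0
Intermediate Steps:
n = -35 (n = (7*(-1))*5 = -7*5 = -35)
b(X) = -X (b(X) = 4 - (X + 4) = 4 - (4 + X) = 4 + (-4 - X) = -X)
r(T, g) = 7 - T/189
5958 + r(b(-9), n) = 5958 + (7 - (-1)*(-9)/189) = 5958 + (7 - 1/189*9) = 5958 + (7 - 1/21) = 5958 + 146/21 = 125264/21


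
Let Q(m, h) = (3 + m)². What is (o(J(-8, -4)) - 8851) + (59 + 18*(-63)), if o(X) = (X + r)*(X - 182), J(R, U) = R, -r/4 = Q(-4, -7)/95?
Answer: -8398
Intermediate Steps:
r = -4/95 (r = -4*(3 - 4)²/95 = -4*(-1)²/95 = -4/95 ≈ -0.042105)
o(X) = (-182 + X)*(-4/95 + X) (o(X) = (X - 4/95)*(X - 182) = (-4/95 + X)*(-182 + X) = (-182 + X)*(-4/95 + X))
(o(J(-8, -4)) - 8851) + (59 + 18*(-63)) = ((728/95 + (-8)² - 17294/95*(-8)) - 8851) + (59 + 18*(-63)) = ((728/95 + 64 + 138352/95) - 8851) + (59 - 1134) = (1528 - 8851) - 1075 = -7323 - 1075 = -8398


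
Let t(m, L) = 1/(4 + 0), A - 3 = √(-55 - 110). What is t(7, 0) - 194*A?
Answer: -2327/4 - 194*I*√165 ≈ -581.75 - 2492.0*I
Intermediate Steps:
A = 3 + I*√165 (A = 3 + √(-55 - 110) = 3 + √(-165) = 3 + I*√165 ≈ 3.0 + 12.845*I)
t(m, L) = ¼ (t(m, L) = 1/4 = ¼)
t(7, 0) - 194*A = ¼ - 194*(3 + I*√165) = ¼ + (-582 - 194*I*√165) = -2327/4 - 194*I*√165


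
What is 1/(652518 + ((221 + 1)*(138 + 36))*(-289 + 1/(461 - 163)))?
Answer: -149/1566115812 ≈ -9.5140e-8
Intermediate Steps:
1/(652518 + ((221 + 1)*(138 + 36))*(-289 + 1/(461 - 163))) = 1/(652518 + (222*174)*(-289 + 1/298)) = 1/(652518 + 38628*(-289 + 1/298)) = 1/(652518 + 38628*(-86121/298)) = 1/(652518 - 1663340994/149) = 1/(-1566115812/149) = -149/1566115812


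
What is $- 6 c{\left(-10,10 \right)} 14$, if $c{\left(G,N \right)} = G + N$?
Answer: $0$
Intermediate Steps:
$- 6 c{\left(-10,10 \right)} 14 = - 6 \left(-10 + 10\right) 14 = \left(-6\right) 0 \cdot 14 = 0 \cdot 14 = 0$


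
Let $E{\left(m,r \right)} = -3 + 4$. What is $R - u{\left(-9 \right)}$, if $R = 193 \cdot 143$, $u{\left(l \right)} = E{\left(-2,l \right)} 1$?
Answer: $27598$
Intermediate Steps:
$E{\left(m,r \right)} = 1$
$u{\left(l \right)} = 1$ ($u{\left(l \right)} = 1 \cdot 1 = 1$)
$R = 27599$
$R - u{\left(-9 \right)} = 27599 - 1 = 27598$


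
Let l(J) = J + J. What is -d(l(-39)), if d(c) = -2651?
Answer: 2651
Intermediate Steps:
l(J) = 2*J
-d(l(-39)) = -1*(-2651) = 2651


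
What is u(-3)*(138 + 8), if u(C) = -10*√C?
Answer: -1460*I*√3 ≈ -2528.8*I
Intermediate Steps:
u(-3)*(138 + 8) = (-10*I*√3)*(138 + 8) = -10*I*√3*146 = -1460*I*√3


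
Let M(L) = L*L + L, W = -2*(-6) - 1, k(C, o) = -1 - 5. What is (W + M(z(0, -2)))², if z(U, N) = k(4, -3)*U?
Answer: 121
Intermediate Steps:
k(C, o) = -6
z(U, N) = -6*U
W = 11 (W = 12 - 1 = 11)
M(L) = L + L² (M(L) = L² + L = L + L²)
(W + M(z(0, -2)))² = (11 + (-6*0)*(1 - 6*0))² = (11 + 0*(1 + 0))² = (11 + 0*1)² = (11 + 0)² = 11² = 121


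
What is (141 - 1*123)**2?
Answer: 324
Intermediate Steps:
(141 - 1*123)**2 = (141 - 123)**2 = 18**2 = 324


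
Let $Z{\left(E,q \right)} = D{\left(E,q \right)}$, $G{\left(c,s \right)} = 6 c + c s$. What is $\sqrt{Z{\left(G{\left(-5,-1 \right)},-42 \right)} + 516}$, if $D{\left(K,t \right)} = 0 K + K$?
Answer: $\sqrt{491} \approx 22.159$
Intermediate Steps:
$D{\left(K,t \right)} = K$ ($D{\left(K,t \right)} = 0 + K = K$)
$Z{\left(E,q \right)} = E$
$\sqrt{Z{\left(G{\left(-5,-1 \right)},-42 \right)} + 516} = \sqrt{- 5 \left(6 - 1\right) + 516} = \sqrt{\left(-5\right) 5 + 516} = \sqrt{-25 + 516} = \sqrt{491}$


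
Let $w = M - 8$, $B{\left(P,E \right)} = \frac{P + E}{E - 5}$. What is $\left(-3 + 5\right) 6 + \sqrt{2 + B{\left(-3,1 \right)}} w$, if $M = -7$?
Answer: $12 - \frac{15 \sqrt{10}}{2} \approx -11.717$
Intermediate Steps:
$B{\left(P,E \right)} = \frac{E + P}{-5 + E}$
$w = -15$ ($w = -7 - 8 = -15$)
$\left(-3 + 5\right) 6 + \sqrt{2 + B{\left(-3,1 \right)}} w = \left(-3 + 5\right) 6 + \sqrt{2 + \frac{1 - 3}{-5 + 1}} \left(-15\right) = 2 \cdot 6 + \sqrt{2 + \frac{1}{-4} \left(-2\right)} \left(-15\right) = 12 + \sqrt{2 - - \frac{1}{2}} \left(-15\right) = 12 + \sqrt{2 + \frac{1}{2}} \left(-15\right) = 12 + \sqrt{\frac{5}{2}} \left(-15\right) = 12 + \frac{\sqrt{10}}{2} \left(-15\right) = 12 - \frac{15 \sqrt{10}}{2}$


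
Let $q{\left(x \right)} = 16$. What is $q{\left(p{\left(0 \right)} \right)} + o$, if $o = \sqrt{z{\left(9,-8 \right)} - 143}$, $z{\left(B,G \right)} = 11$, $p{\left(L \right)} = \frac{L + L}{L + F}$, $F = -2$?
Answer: $16 + 2 i \sqrt{33} \approx 16.0 + 11.489 i$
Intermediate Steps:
$p{\left(L \right)} = \frac{2 L}{-2 + L}$ ($p{\left(L \right)} = \frac{L + L}{L - 2} = \frac{2 L}{-2 + L}$)
$o = 2 i \sqrt{33}$ ($o = \sqrt{11 - 143} = \sqrt{-132} = 2 i \sqrt{33} \approx 11.489 i$)
$q{\left(p{\left(0 \right)} \right)} + o = 16 + 2 i \sqrt{33}$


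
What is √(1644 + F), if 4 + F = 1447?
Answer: 21*√7 ≈ 55.561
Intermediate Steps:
F = 1443 (F = -4 + 1447 = 1443)
√(1644 + F) = √(1644 + 1443) = √3087 = 21*√7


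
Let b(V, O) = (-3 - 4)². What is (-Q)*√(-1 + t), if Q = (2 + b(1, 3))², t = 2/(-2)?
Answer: -2601*I*√2 ≈ -3678.4*I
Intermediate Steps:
b(V, O) = 49 (b(V, O) = (-7)² = 49)
t = -1 (t = 2*(-½) = -1)
Q = 2601 (Q = (2 + 49)² = 51² = 2601)
(-Q)*√(-1 + t) = (-1*2601)*√(-1 - 1) = -2601*I*√2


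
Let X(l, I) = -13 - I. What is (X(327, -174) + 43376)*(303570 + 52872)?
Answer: 15518415354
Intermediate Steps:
(X(327, -174) + 43376)*(303570 + 52872) = ((-13 - 1*(-174)) + 43376)*(303570 + 52872) = ((-13 + 174) + 43376)*356442 = (161 + 43376)*356442 = 43537*356442 = 15518415354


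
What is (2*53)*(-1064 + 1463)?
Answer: 42294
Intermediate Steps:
(2*53)*(-1064 + 1463) = 106*399 = 42294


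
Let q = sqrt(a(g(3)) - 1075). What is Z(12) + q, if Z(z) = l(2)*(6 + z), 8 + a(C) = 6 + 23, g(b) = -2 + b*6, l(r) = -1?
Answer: -18 + I*sqrt(1054) ≈ -18.0 + 32.465*I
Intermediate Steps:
g(b) = -2 + 6*b
a(C) = 21 (a(C) = -8 + (6 + 23) = -8 + 29 = 21)
Z(z) = -6 - z (Z(z) = -(6 + z) = -6 - z)
q = I*sqrt(1054) (q = sqrt(21 - 1075) = sqrt(-1054) = I*sqrt(1054) ≈ 32.465*I)
Z(12) + q = (-6 - 1*12) + I*sqrt(1054) = (-6 - 12) + I*sqrt(1054) = -18 + I*sqrt(1054)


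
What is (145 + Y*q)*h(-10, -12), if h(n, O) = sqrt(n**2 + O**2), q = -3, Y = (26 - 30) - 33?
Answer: 512*sqrt(61) ≈ 3998.8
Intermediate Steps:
Y = -37 (Y = -4 - 33 = -37)
h(n, O) = sqrt(O**2 + n**2)
(145 + Y*q)*h(-10, -12) = (145 - 37*(-3))*sqrt((-12)**2 + (-10)**2) = (145 + 111)*sqrt(144 + 100) = 256*sqrt(244) = 256*(2*sqrt(61)) = 512*sqrt(61)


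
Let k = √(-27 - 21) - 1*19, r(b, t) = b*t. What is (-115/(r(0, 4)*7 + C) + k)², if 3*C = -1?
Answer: 106228 + 2608*I*√3 ≈ 1.0623e+5 + 4517.2*I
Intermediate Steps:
C = -⅓ (C = (⅓)*(-1) = -⅓ ≈ -0.33333)
k = -19 + 4*I*√3 (k = √(-48) - 19 = 4*I*√3 - 19 = -19 + 4*I*√3 ≈ -19.0 + 6.9282*I)
(-115/(r(0, 4)*7 + C) + k)² = (-115/((0*4)*7 - ⅓) + (-19 + 4*I*√3))² = (-115/(0*7 - ⅓) + (-19 + 4*I*√3))² = (-115/(0 - ⅓) + (-19 + 4*I*√3))² = (-115/(-⅓) + (-19 + 4*I*√3))² = (-115*(-3) + (-19 + 4*I*√3))² = (345 + (-19 + 4*I*√3))² = (326 + 4*I*√3)²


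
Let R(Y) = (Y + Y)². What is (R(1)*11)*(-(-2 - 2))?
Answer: 176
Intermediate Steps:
R(Y) = 4*Y² (R(Y) = (2*Y)² = 4*Y²)
(R(1)*11)*(-(-2 - 2)) = ((4*1²)*11)*(-(-2 - 2)) = ((4*1)*11)*(-1*(-4)) = (4*11)*4 = 44*4 = 176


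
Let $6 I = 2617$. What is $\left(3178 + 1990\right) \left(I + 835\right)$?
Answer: $\frac{19708168}{3} \approx 6.5694 \cdot 10^{6}$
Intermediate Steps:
$I = \frac{2617}{6}$ ($I = \frac{1}{6} \cdot 2617 = \frac{2617}{6} \approx 436.17$)
$\left(3178 + 1990\right) \left(I + 835\right) = \left(3178 + 1990\right) \left(\frac{2617}{6} + 835\right) = 5168 \cdot \frac{7627}{6} = \frac{19708168}{3}$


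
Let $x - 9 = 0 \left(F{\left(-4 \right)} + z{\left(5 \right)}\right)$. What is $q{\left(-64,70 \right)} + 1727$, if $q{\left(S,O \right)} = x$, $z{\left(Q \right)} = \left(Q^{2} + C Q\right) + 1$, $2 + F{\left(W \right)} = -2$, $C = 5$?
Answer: $1736$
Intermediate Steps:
$F{\left(W \right)} = -4$ ($F{\left(W \right)} = -2 - 2 = -4$)
$z{\left(Q \right)} = 1 + Q^{2} + 5 Q$ ($z{\left(Q \right)} = \left(Q^{2} + 5 Q\right) + 1 = 1 + Q^{2} + 5 Q$)
$x = 9$ ($x = 9 + 0 \left(-4 + \left(1 + 5^{2} + 5 \cdot 5\right)\right) = 9 + 0 \left(-4 + \left(1 + 25 + 25\right)\right) = 9 + 0 \left(-4 + 51\right) = 9 + 0 \cdot 47 = 9 + 0 = 9$)
$q{\left(S,O \right)} = 9$
$q{\left(-64,70 \right)} + 1727 = 9 + 1727 = 1736$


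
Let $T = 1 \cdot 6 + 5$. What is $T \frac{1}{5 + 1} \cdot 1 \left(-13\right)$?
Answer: $- \frac{143}{6} \approx -23.833$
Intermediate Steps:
$T = 11$ ($T = 6 + 5 = 11$)
$T \frac{1}{5 + 1} \cdot 1 \left(-13\right) = 11 \frac{1}{5 + 1} \cdot 1 \left(-13\right) = 11 \cdot \frac{1}{6} \cdot 1 \left(-13\right) = 11 \cdot \frac{1}{6} \left(-13\right) = 11 \left(- \frac{13}{6}\right) = - \frac{143}{6}$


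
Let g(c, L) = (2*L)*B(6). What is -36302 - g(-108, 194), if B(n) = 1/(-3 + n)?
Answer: -109294/3 ≈ -36431.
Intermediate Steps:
g(c, L) = 2*L/3 (g(c, L) = (2*L)/(-3 + 6) = (2*L)/3 = (2*L)*(⅓) = 2*L/3)
-36302 - g(-108, 194) = -36302 - 2*194/3 = -36302 - 1*388/3 = -36302 - 388/3 = -109294/3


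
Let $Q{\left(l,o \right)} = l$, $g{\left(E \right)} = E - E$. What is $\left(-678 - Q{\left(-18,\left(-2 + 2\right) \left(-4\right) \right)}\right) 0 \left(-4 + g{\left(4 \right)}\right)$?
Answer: $0$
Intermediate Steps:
$g{\left(E \right)} = 0$
$\left(-678 - Q{\left(-18,\left(-2 + 2\right) \left(-4\right) \right)}\right) 0 \left(-4 + g{\left(4 \right)}\right) = \left(-678 - -18\right) 0 \left(-4 + 0\right) = \left(-678 + 18\right) 0 \left(-4\right) = \left(-660\right) 0 = 0$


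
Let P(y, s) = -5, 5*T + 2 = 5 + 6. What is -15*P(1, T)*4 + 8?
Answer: 308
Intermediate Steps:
T = 9/5 (T = -2/5 + (5 + 6)/5 = -2/5 + (1/5)*11 = -2/5 + 11/5 = 9/5 ≈ 1.8000)
-15*P(1, T)*4 + 8 = -(-75)*4 + 8 = -15*(-20) + 8 = 300 + 8 = 308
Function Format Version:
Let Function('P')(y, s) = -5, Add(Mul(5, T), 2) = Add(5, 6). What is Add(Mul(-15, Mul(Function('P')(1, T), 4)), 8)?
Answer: 308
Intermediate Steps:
T = Rational(9, 5) (T = Add(Rational(-2, 5), Mul(Rational(1, 5), Add(5, 6))) = Add(Rational(-2, 5), Mul(Rational(1, 5), 11)) = Add(Rational(-2, 5), Rational(11, 5)) = Rational(9, 5) ≈ 1.8000)
Add(Mul(-15, Mul(Function('P')(1, T), 4)), 8) = Add(Mul(-15, Mul(-5, 4)), 8) = Add(Mul(-15, -20), 8) = Add(300, 8) = 308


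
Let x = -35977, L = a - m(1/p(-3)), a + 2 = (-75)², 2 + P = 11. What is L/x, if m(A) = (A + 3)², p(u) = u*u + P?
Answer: -1818827/11656548 ≈ -0.15603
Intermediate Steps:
P = 9 (P = -2 + 11 = 9)
p(u) = 9 + u² (p(u) = u*u + 9 = u² + 9 = 9 + u²)
m(A) = (3 + A)²
a = 5623 (a = -2 + (-75)² = -2 + 5625 = 5623)
L = 1818827/324 (L = 5623 - (3 + 1/(9 + (-3)²))² = 5623 - (3 + 1/(9 + 9))² = 5623 - (3 + 1/18)² = 5623 - (55/18)² = 5623 - 1*3025/324 = 5623 - 3025/324 = 1818827/324 ≈ 5613.7)
L/x = (1818827/324)/(-35977) = (1818827/324)*(-1/35977) = -1818827/11656548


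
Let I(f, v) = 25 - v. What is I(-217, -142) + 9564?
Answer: 9731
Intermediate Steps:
I(-217, -142) + 9564 = (25 - 1*(-142)) + 9564 = (25 + 142) + 9564 = 167 + 9564 = 9731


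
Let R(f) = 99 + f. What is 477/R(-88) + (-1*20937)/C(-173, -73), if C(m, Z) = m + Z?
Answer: 115883/902 ≈ 128.47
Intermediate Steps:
C(m, Z) = Z + m
477/R(-88) + (-1*20937)/C(-173, -73) = 477/(99 - 88) + (-1*20937)/(-73 - 173) = 477/11 - 20937/(-246) = 477*(1/11) - 20937*(-1/246) = 477/11 + 6979/82 = 115883/902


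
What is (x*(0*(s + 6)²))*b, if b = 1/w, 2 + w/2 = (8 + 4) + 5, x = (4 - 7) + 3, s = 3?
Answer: 0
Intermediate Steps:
x = 0 (x = -3 + 3 = 0)
w = 30 (w = -4 + 2*((8 + 4) + 5) = -4 + 2*(12 + 5) = -4 + 2*17 = -4 + 34 = 30)
b = 1/30 ≈ 0.033333
(x*(0*(s + 6)²))*b = (0*(0*(3 + 6)²))*(1/30) = (0*(0*9²))*(1/30) = (0*(0*81))*(1/30) = (0*0)*(1/30) = 0*(1/30) = 0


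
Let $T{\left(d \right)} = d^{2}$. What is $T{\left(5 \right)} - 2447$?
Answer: $-2422$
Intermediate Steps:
$T{\left(5 \right)} - 2447 = 5^{2} - 2447 = 25 - 2447 = -2422$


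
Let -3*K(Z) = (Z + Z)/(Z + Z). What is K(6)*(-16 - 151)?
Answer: 167/3 ≈ 55.667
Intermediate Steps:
K(Z) = -1/3 (K(Z) = -(Z + Z)/(3*(Z + Z)) = -2*Z/(3*(2*Z)) = -2*Z*1/(2*Z)/3 = -1/3*1 = -1/3)
K(6)*(-16 - 151) = -(-16 - 151)/3 = -1/3*(-167) = 167/3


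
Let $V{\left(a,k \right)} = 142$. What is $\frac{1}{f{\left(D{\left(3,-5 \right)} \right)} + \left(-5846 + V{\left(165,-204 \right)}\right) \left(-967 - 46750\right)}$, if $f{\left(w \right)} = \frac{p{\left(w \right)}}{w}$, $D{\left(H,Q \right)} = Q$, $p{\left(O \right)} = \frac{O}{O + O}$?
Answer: $\frac{10}{2721777679} \approx 3.6741 \cdot 10^{-9}$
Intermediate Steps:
$p{\left(O \right)} = \frac{1}{2}$ ($p{\left(O \right)} = \frac{O}{2 O} = O \frac{1}{2 O} = \frac{1}{2}$)
$f{\left(w \right)} = \frac{1}{2 w}$
$\frac{1}{f{\left(D{\left(3,-5 \right)} \right)} + \left(-5846 + V{\left(165,-204 \right)}\right) \left(-967 - 46750\right)} = \frac{1}{\frac{1}{2 \left(-5\right)} + \left(-5846 + 142\right) \left(-967 - 46750\right)} = \frac{1}{\frac{1}{2} \left(- \frac{1}{5}\right) - -272177768} = \frac{1}{- \frac{1}{10} + 272177768} = \frac{1}{\frac{2721777679}{10}} = \frac{10}{2721777679}$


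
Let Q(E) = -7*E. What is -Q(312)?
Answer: 2184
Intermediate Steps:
-Q(312) = -(-7)*312 = -1*(-2184) = 2184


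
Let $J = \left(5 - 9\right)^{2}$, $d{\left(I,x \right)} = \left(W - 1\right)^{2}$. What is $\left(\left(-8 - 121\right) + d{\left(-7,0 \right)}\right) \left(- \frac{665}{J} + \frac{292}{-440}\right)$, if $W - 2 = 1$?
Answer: $\frac{928975}{176} \approx 5278.3$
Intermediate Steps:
$W = 3$ ($W = 2 + 1 = 3$)
$d{\left(I,x \right)} = 4$ ($d{\left(I,x \right)} = \left(3 - 1\right)^{2} = 2^{2} = 4$)
$J = 16$ ($J = \left(-4\right)^{2} = 16$)
$\left(\left(-8 - 121\right) + d{\left(-7,0 \right)}\right) \left(- \frac{665}{J} + \frac{292}{-440}\right) = \left(\left(-8 - 121\right) + 4\right) \left(- \frac{665}{16} + \frac{292}{-440}\right) = \left(-129 + 4\right) \left(\left(-665\right) \frac{1}{16} + 292 \left(- \frac{1}{440}\right)\right) = - 125 \left(- \frac{665}{16} - \frac{73}{110}\right) = \left(-125\right) \left(- \frac{37159}{880}\right) = \frac{928975}{176}$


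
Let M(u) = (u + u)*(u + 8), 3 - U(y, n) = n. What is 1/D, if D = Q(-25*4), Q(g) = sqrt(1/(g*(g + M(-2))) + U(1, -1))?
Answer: 20*sqrt(1537631)/49601 ≈ 0.49999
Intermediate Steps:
U(y, n) = 3 - n
M(u) = 2*u*(8 + u) (M(u) = (2*u)*(8 + u) = 2*u*(8 + u))
Q(g) = sqrt(4 + 1/(g*(-24 + g))) (Q(g) = sqrt(1/(g*(g + 2*(-2)*(8 - 2))) + (3 - 1*(-1))) = sqrt(1/(g*(g + 2*(-2)*6)) + (3 + 1)) = sqrt(1/(g*(g - 24)) + 4) = sqrt(1/(g*(-24 + g)) + 4) = sqrt(4 + 1/(g*(-24 + g))))
D = sqrt(1537631)/620 (D = sqrt((1 + 4*(-25*4)*(-24 - 25*4))/(((-25*4))*(-24 - 25*4))) = sqrt((1 + 4*(-100)*(-24 - 100))/((-100)*(-24 - 100))) = sqrt(-1/100*(1 + 4*(-100)*(-124))/(-124)) = sqrt(-1/100*(-1/124)*(1 + 49600)) = sqrt(-1/100*(-1/124)*49601) = sqrt(49601/12400) = sqrt(1537631)/620 ≈ 2.0000)
1/D = 1/(sqrt(1537631)/620) = 20*sqrt(1537631)/49601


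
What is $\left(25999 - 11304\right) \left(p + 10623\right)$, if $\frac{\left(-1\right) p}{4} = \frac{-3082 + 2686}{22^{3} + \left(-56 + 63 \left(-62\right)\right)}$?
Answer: $\frac{521870603295}{3343} \approx 1.5611 \cdot 10^{8}$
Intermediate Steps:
$p = \frac{792}{3343}$ ($p = - 4 \frac{-3082 + 2686}{22^{3} + \left(-56 + 63 \left(-62\right)\right)} = - 4 \left(- \frac{396}{10648 - 3962}\right) = - 4 \left(- \frac{396}{6686}\right) = - 4 \left(\left(-396\right) \frac{1}{6686}\right) = \left(-4\right) \left(- \frac{198}{3343}\right) = \frac{792}{3343} \approx 0.23691$)
$\left(25999 - 11304\right) \left(p + 10623\right) = \left(25999 - 11304\right) \left(\frac{792}{3343} + 10623\right) = 14695 \cdot \frac{35513481}{3343} = \frac{521870603295}{3343}$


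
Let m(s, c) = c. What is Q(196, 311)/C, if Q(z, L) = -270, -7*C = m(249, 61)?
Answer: 1890/61 ≈ 30.984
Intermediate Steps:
C = -61/7 (C = -⅐*61 = -61/7 ≈ -8.7143)
Q(196, 311)/C = -270/(-61/7) = -270*(-7/61) = 1890/61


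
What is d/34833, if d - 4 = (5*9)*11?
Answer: 499/34833 ≈ 0.014325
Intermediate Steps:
d = 499 (d = 4 + (5*9)*11 = 4 + 45*11 = 4 + 495 = 499)
d/34833 = 499/34833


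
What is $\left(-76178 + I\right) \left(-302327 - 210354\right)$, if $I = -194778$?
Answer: $138913993036$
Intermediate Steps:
$\left(-76178 + I\right) \left(-302327 - 210354\right) = \left(-76178 - 194778\right) \left(-302327 - 210354\right) = \left(-270956\right) \left(-512681\right) = 138913993036$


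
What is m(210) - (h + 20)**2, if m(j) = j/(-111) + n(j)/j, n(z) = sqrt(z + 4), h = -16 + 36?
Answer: -59270/37 + sqrt(214)/210 ≈ -1601.8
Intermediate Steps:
h = 20
n(z) = sqrt(4 + z)
m(j) = -j/111 + sqrt(4 + j)/j (m(j) = j/(-111) + sqrt(4 + j)/j = j*(-1/111) + sqrt(4 + j)/j = -j/111 + sqrt(4 + j)/j)
m(210) - (h + 20)**2 = (-1/111*210 + sqrt(4 + 210)/210) - (20 + 20)**2 = (-70/37 + sqrt(214)/210) - 1*40**2 = (-70/37 + sqrt(214)/210) - 1*1600 = (-70/37 + sqrt(214)/210) - 1600 = -59270/37 + sqrt(214)/210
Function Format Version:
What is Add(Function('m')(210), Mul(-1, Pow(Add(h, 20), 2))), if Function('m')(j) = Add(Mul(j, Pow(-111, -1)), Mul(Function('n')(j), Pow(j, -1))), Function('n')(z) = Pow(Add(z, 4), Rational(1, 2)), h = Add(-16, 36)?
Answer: Add(Rational(-59270, 37), Mul(Rational(1, 210), Pow(214, Rational(1, 2)))) ≈ -1601.8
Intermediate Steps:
h = 20
Function('n')(z) = Pow(Add(4, z), Rational(1, 2))
Function('m')(j) = Add(Mul(Rational(-1, 111), j), Mul(Pow(j, -1), Pow(Add(4, j), Rational(1, 2)))) (Function('m')(j) = Add(Mul(j, Pow(-111, -1)), Mul(Pow(Add(4, j), Rational(1, 2)), Pow(j, -1))) = Add(Mul(j, Rational(-1, 111)), Mul(Pow(j, -1), Pow(Add(4, j), Rational(1, 2)))) = Add(Mul(Rational(-1, 111), j), Mul(Pow(j, -1), Pow(Add(4, j), Rational(1, 2)))))
Add(Function('m')(210), Mul(-1, Pow(Add(h, 20), 2))) = Add(Add(Mul(Rational(-1, 111), 210), Mul(Pow(210, -1), Pow(Add(4, 210), Rational(1, 2)))), Mul(-1, Pow(Add(20, 20), 2))) = Add(Add(Rational(-70, 37), Mul(Rational(1, 210), Pow(214, Rational(1, 2)))), Mul(-1, Pow(40, 2))) = Add(Add(Rational(-70, 37), Mul(Rational(1, 210), Pow(214, Rational(1, 2)))), Mul(-1, 1600)) = Add(Add(Rational(-70, 37), Mul(Rational(1, 210), Pow(214, Rational(1, 2)))), -1600) = Add(Rational(-59270, 37), Mul(Rational(1, 210), Pow(214, Rational(1, 2))))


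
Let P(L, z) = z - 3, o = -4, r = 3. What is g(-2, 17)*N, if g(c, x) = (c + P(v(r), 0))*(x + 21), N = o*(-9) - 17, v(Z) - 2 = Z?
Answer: -3610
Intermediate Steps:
v(Z) = 2 + Z
P(L, z) = -3 + z
N = 19 (N = -4*(-9) - 17 = 36 - 17 = 19)
g(c, x) = (-3 + c)*(21 + x) (g(c, x) = (c + (-3 + 0))*(x + 21) = (c - 3)*(21 + x) = (-3 + c)*(21 + x))
g(-2, 17)*N = (-63 - 3*17 + 21*(-2) - 2*17)*19 = (-63 - 51 - 42 - 34)*19 = -190*19 = -3610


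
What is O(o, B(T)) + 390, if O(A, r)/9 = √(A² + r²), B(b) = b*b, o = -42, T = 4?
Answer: 390 + 18*√505 ≈ 794.50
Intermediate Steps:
B(b) = b²
O(A, r) = 9*√(A² + r²)
O(o, B(T)) + 390 = 9*√((-42)² + (4²)²) + 390 = 9*√(1764 + 16²) + 390 = 9*√(1764 + 256) + 390 = 9*√2020 + 390 = 9*(2*√505) + 390 = 18*√505 + 390 = 390 + 18*√505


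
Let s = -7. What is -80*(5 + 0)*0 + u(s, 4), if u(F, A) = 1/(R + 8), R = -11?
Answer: -⅓ ≈ -0.33333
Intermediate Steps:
u(F, A) = -⅓ (u(F, A) = 1/(-11 + 8) = 1/(-3) = -⅓)
-80*(5 + 0)*0 + u(s, 4) = -80*(5 + 0)*0 - ⅓ = -400*0 - ⅓ = -80*0 - ⅓ = 0 - ⅓ = -⅓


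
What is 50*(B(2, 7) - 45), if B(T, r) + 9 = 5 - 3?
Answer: -2600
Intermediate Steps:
B(T, r) = -7 (B(T, r) = -9 + (5 - 3) = -9 + 2 = -7)
50*(B(2, 7) - 45) = 50*(-7 - 45) = 50*(-52) = -2600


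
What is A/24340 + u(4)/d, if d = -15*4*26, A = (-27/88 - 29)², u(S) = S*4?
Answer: 36800563/1470213888 ≈ 0.025031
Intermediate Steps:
u(S) = 4*S
A = 6651241/7744 (A = (-27*1/88 - 29)² = (-27/88 - 29)² = (-2579/88)² = 6651241/7744 ≈ 858.89)
d = -1560 (d = -60*26 = -1560)
A/24340 + u(4)/d = (6651241/7744)/24340 + (4*4)/(-1560) = (6651241/7744)*(1/24340) + 16*(-1/1560) = 6651241/188488960 - 2/195 = 36800563/1470213888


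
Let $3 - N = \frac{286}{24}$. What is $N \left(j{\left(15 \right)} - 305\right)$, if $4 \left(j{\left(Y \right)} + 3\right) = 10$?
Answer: $\frac{65377}{24} \approx 2724.0$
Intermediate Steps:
$j{\left(Y \right)} = - \frac{1}{2}$ ($j{\left(Y \right)} = -3 + \frac{1}{4} \cdot 10 = -3 + \frac{5}{2} = - \frac{1}{2}$)
$N = - \frac{107}{12}$ ($N = 3 - \frac{286}{24} = 3 - 286 \cdot \frac{1}{24} = 3 - \frac{143}{12} = - \frac{107}{12} \approx -8.9167$)
$N \left(j{\left(15 \right)} - 305\right) = - \frac{107 \left(- \frac{1}{2} - 305\right)}{12} = \left(- \frac{107}{12}\right) \left(- \frac{611}{2}\right) = \frac{65377}{24}$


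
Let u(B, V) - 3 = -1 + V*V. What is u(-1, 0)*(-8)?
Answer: -16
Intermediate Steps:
u(B, V) = 2 + V² (u(B, V) = 3 + (-1 + V*V) = 3 + (-1 + V²) = 2 + V²)
u(-1, 0)*(-8) = (2 + 0²)*(-8) = (2 + 0)*(-8) = 2*(-8) = -16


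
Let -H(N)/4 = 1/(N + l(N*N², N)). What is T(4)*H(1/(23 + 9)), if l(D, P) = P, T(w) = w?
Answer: -256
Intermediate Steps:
H(N) = -2/N (H(N) = -4/(N + N) = -4*1/(2*N) = -2/N)
T(4)*H(1/(23 + 9)) = 4*(-2/(1/(23 + 9))) = 4*(-2/(1/32)) = 4*(-2/1/32) = 4*(-2*32) = 4*(-64) = -256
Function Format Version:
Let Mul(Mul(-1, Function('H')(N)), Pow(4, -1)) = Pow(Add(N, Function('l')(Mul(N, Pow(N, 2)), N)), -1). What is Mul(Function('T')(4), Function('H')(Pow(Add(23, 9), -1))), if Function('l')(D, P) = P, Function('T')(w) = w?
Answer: -256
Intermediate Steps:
Function('H')(N) = Mul(-2, Pow(N, -1)) (Function('H')(N) = Mul(-4, Pow(Add(N, N), -1)) = Mul(-4, Pow(Mul(2, N), -1)) = Mul(-4, Mul(Rational(1, 2), Pow(N, -1))) = Mul(-2, Pow(N, -1)))
Mul(Function('T')(4), Function('H')(Pow(Add(23, 9), -1))) = Mul(4, Mul(-2, Pow(Pow(Add(23, 9), -1), -1))) = Mul(4, Mul(-2, Pow(Pow(32, -1), -1))) = Mul(4, Mul(-2, Pow(Rational(1, 32), -1))) = Mul(4, Mul(-2, 32)) = Mul(4, -64) = -256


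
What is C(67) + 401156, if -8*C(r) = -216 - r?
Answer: 3209531/8 ≈ 4.0119e+5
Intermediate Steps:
C(r) = 27 + r/8 (C(r) = -(-216 - r)/8 = 27 + r/8)
C(67) + 401156 = (27 + (⅛)*67) + 401156 = (27 + 67/8) + 401156 = 283/8 + 401156 = 3209531/8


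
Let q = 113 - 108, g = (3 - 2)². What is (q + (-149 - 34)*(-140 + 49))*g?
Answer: 16658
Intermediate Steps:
g = 1 (g = 1² = 1)
q = 5
(q + (-149 - 34)*(-140 + 49))*g = (5 + (-149 - 34)*(-140 + 49))*1 = (5 - 183*(-91))*1 = (5 + 16653)*1 = 16658*1 = 16658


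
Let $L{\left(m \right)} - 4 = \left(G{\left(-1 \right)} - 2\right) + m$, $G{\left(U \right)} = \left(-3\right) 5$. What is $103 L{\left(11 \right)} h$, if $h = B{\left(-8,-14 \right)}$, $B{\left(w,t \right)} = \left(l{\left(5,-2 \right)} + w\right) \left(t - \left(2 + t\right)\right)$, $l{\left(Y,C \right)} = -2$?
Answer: $-4120$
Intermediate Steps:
$G{\left(U \right)} = -15$
$L{\left(m \right)} = -13 + m$ ($L{\left(m \right)} = 4 + \left(\left(-15 - 2\right) + m\right) = 4 + \left(-17 + m\right) = -13 + m$)
$B{\left(w,t \right)} = 4 - 2 w$ ($B{\left(w,t \right)} = \left(-2 + w\right) \left(t - \left(2 + t\right)\right) = \left(-2 + w\right) \left(-2\right) = 4 - 2 w$)
$h = 20$ ($h = 4 - -16 = 4 + 16 = 20$)
$103 L{\left(11 \right)} h = 103 \left(-13 + 11\right) 20 = 103 \left(-2\right) 20 = \left(-206\right) 20 = -4120$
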